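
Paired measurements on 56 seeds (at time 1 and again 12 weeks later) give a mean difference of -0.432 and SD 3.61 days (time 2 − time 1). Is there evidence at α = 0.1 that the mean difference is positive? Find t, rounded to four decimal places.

-0.8955

H0: μ_d = 0; H1: μ_d > 0 (paired t-test on the differences, right-tailed).
t = d̄/(s_d/√n) = -0.432/(3.61/√56) = -0.8955
df = n − 1 = 55
p-value = P(T ≥ -0.8955) ≈ 0.813
Since p ≈ 0.813 > α = 0.1, fail to reject H0; the evidence is not statistically significant.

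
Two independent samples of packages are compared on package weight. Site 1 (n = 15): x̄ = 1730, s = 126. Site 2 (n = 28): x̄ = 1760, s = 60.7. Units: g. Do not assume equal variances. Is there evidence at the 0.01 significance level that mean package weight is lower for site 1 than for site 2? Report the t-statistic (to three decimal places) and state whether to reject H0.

Let group 1 = site 1, group 2 = site 2. H0: μ_1 = μ_2; H1: μ_1 < μ_2 (Welch's two-sample t-test, left-tailed).
t = (x̄_1 − x̄_2)/√(s_1²/n_1 + s_2²/n_2) = (1730 − 1760)/√(126²/15 + 60.7²/28) = -0.870
Welch–Satterthwaite df ≈ 17.56
p-value = P(T ≤ -0.870) ≈ 0.1981
Since p ≈ 0.1981 > α = 0.01, fail to reject H0; the data do not provide sufficient evidence against H0.

t = -0.870; fail to reject H0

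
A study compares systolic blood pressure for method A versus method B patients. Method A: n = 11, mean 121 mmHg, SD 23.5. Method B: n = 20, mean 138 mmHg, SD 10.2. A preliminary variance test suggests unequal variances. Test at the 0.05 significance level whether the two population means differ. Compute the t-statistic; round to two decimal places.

Let group 1 = method A, group 2 = method B. H0: μ_1 = μ_2; H1: μ_1 ≠ μ_2 (Welch's two-sample t-test, two-sided).
t = (x̄_1 − x̄_2)/√(s_1²/n_1 + s_2²/n_2) = (121 − 138)/√(23.5²/11 + 10.2²/20) = -2.28
Welch–Satterthwaite df ≈ 12.11
Two-sided p-value ≈ 0.041
Since p ≈ 0.041 < α = 0.05, reject H0; the data support H1.

-2.28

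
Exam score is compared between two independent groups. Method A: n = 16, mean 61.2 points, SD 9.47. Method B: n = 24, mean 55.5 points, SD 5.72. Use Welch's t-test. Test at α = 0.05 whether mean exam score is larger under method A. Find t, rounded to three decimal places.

2.159

Let group 1 = method A, group 2 = method B. H0: μ_1 = μ_2; H1: μ_1 > μ_2 (Welch's two-sample t-test, right-tailed).
t = (x̄_1 − x̄_2)/√(s_1²/n_1 + s_2²/n_2) = (61.2 − 55.5)/√(9.47²/16 + 5.72²/24) = 2.159
Welch–Satterthwaite df ≈ 22.32
p-value = P(T ≥ 2.159) ≈ 0.0209
Since p ≈ 0.0209 < α = 0.05, reject H0; the data support H1.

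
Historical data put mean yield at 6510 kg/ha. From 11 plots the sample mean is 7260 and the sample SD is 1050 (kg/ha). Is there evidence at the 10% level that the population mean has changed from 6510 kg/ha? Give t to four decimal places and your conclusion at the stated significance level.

H0: μ = 6510; H1: μ ≠ 6510 (one-sample t-test, two-sided).
t = (x̄ − μ₀)/(s/√n) = (7260 − 6510)/(1050/√11) = 2.3690
df = n − 1 = 10
Two-sided p-value ≈ 0.039
Since p ≈ 0.039 < α = 0.1, reject H0; the evidence is statistically significant.

t = 2.3690; reject H0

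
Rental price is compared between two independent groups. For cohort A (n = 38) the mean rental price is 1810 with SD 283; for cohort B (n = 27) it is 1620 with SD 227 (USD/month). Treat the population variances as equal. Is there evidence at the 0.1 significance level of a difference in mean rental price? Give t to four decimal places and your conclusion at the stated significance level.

Let group 1 = cohort A, group 2 = cohort B. H0: μ_1 = μ_2; H1: μ_1 ≠ μ_2 (two-sample pooled-variance t-test, two-sided).
s_p² = [(38−1)·283² + (27−1)·227²]/(38+27−2) = 68302.3
t = (1810 − 1620)/√[68302.3·(1/38 + 1/27)] = 2.8884
df = n₁ + n₂ − 2 = 63
Two-sided p-value ≈ 0.0053
Since p ≈ 0.0053 < α = 0.1, reject H0; the evidence is statistically significant.

t = 2.8884; reject H0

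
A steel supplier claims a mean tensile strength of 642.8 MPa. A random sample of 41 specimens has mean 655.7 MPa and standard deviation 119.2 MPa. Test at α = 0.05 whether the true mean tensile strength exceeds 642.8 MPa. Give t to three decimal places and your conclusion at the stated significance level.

H0: μ = 642.8; H1: μ > 642.8 (one-sample t-test, right-tailed).
t = (x̄ − μ₀)/(s/√n) = (655.7 − 642.8)/(119.2/√41) = 0.693
df = n − 1 = 40
p-value = P(T ≥ 0.693) ≈ 0.2462
Since p ≈ 0.2462 > α = 0.05, fail to reject H0; the evidence is not statistically significant.

t = 0.693; fail to reject H0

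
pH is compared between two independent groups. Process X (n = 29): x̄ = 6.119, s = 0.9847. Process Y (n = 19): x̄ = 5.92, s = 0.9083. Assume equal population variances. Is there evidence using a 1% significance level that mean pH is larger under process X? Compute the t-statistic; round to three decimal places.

0.706

Let group 1 = process X, group 2 = process Y. H0: μ_1 = μ_2; H1: μ_1 > μ_2 (two-sample pooled-variance t-test, right-tailed).
s_p² = [(29−1)·0.9847² + (19−1)·0.9083²]/(29+19−2) = 0.913042
t = (6.119 − 5.92)/√[0.913042·(1/29 + 1/19)] = 0.706
df = n₁ + n₂ − 2 = 46
p-value = P(T ≥ 0.706) ≈ 0.2420
Since p ≈ 0.2420 > α = 0.01, fail to reject H0; the data do not provide sufficient evidence against H0.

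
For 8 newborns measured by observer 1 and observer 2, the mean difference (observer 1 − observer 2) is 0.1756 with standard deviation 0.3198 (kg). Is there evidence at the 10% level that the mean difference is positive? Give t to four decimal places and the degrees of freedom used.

H0: μ_d = 0; H1: μ_d > 0 (paired t-test on the differences, right-tailed).
t = d̄/(s_d/√n) = 0.1756/(0.3198/√8) = 1.5531
df = n − 1 = 7
p-value = P(T ≥ 1.5531) ≈ 0.0822
Since p ≈ 0.0822 < α = 0.1, reject H0; the data support H1.

t = 1.5531, df = 7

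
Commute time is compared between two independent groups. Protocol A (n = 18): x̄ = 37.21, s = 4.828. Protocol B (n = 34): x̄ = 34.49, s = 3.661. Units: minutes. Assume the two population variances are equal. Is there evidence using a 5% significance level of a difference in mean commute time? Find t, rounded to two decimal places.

Let group 1 = protocol A, group 2 = protocol B. H0: μ_1 = μ_2; H1: μ_1 ≠ μ_2 (two-sample pooled-variance t-test, two-sided).
s_p² = [(18−1)·4.828² + (34−1)·3.661²]/(18+34−2) = 16.7712
t = (37.21 − 34.49)/√[16.7712·(1/18 + 1/34)] = 2.28
df = n₁ + n₂ − 2 = 50
Two-sided p-value ≈ 0.0270
Since p ≈ 0.0270 < α = 0.05, reject H0; the evidence is statistically significant.

2.28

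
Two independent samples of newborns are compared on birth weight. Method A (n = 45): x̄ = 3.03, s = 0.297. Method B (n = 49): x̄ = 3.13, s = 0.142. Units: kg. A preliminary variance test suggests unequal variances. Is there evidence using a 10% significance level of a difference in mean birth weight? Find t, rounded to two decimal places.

-2.05

Let group 1 = method A, group 2 = method B. H0: μ_1 = μ_2; H1: μ_1 ≠ μ_2 (Welch's two-sample t-test, two-sided).
t = (x̄_1 − x̄_2)/√(s_1²/n_1 + s_2²/n_2) = (3.03 − 3.13)/√(0.297²/45 + 0.142²/49) = -2.05
Welch–Satterthwaite df ≈ 61.91
Two-sided p-value ≈ 0.0443
Since p ≈ 0.0443 < α = 0.1, reject H0; the data support H1.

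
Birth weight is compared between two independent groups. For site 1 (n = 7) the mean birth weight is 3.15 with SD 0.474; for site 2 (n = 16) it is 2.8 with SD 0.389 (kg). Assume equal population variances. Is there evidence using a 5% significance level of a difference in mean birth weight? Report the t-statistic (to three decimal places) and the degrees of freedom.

t = 1.861, df = 21

Let group 1 = site 1, group 2 = site 2. H0: μ_1 = μ_2; H1: μ_1 ≠ μ_2 (two-sample pooled-variance t-test, two-sided).
s_p² = [(7−1)·0.474² + (16−1)·0.389²]/(7+16−2) = 0.17228
t = (3.15 − 2.8)/√[0.17228·(1/7 + 1/16)] = 1.861
df = n₁ + n₂ − 2 = 21
Two-sided p-value ≈ 0.0768
Since p ≈ 0.0768 > α = 0.05, fail to reject H0; the data do not provide sufficient evidence against H0.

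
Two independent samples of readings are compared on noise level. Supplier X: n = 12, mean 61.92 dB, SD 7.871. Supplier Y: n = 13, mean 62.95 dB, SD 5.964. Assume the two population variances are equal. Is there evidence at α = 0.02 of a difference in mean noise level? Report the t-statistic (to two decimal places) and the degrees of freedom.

Let group 1 = supplier X, group 2 = supplier Y. H0: μ_1 = μ_2; H1: μ_1 ≠ μ_2 (two-sample pooled-variance t-test, two-sided).
s_p² = [(12−1)·7.871² + (13−1)·5.964²]/(12+13−2) = 48.1874
t = (61.92 − 62.95)/√[48.1874·(1/12 + 1/13)] = -0.37
df = n₁ + n₂ − 2 = 23
Two-sided p-value ≈ 0.714
Since p ≈ 0.714 > α = 0.02, fail to reject H0; the evidence is not statistically significant.

t = -0.37, df = 23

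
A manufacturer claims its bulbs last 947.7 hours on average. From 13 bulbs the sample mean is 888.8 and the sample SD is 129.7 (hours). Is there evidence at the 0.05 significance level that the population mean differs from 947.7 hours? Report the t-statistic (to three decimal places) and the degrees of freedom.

H0: μ = 947.7; H1: μ ≠ 947.7 (one-sample t-test, two-sided).
t = (x̄ − μ₀)/(s/√n) = (888.8 − 947.7)/(129.7/√13) = -1.637
df = n − 1 = 12
Two-sided p-value ≈ 0.127
Since p ≈ 0.127 > α = 0.05, fail to reject H0; the data do not provide sufficient evidence against H0.

t = -1.637, df = 12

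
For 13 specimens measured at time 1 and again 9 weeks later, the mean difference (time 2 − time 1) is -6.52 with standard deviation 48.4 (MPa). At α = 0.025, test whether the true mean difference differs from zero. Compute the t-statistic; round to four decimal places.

H0: μ_d = 0; H1: μ_d ≠ 0 (paired t-test on the differences, two-sided).
t = d̄/(s_d/√n) = -6.52/(48.4/√13) = -0.4857
df = n − 1 = 12
Two-sided p-value ≈ 0.6359
Since p ≈ 0.6359 > α = 0.025, fail to reject H0; the data do not provide sufficient evidence against H0.

-0.4857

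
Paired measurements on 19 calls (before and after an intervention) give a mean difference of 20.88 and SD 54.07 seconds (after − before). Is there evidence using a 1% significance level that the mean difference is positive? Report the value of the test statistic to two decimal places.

1.68

H0: μ_d = 0; H1: μ_d > 0 (paired t-test on the differences, right-tailed).
t = d̄/(s_d/√n) = 20.88/(54.07/√19) = 1.68
df = n − 1 = 18
p-value = P(T ≥ 1.68) ≈ 0.055
Since p ≈ 0.055 > α = 0.01, fail to reject H0; the evidence is not statistically significant.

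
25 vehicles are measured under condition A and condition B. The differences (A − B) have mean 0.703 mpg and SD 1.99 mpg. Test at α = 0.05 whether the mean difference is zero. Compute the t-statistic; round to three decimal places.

1.766

H0: μ_d = 0; H1: μ_d ≠ 0 (paired t-test on the differences, two-sided).
t = d̄/(s_d/√n) = 0.703/(1.99/√25) = 1.766
df = n − 1 = 24
Two-sided p-value ≈ 0.0901
Since p ≈ 0.0901 > α = 0.05, fail to reject H0; the data do not provide sufficient evidence against H0.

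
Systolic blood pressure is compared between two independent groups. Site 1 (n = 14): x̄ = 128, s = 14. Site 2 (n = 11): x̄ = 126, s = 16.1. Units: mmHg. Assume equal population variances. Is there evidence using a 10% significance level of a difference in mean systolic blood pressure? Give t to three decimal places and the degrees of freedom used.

t = 0.332, df = 23

Let group 1 = site 1, group 2 = site 2. H0: μ_1 = μ_2; H1: μ_1 ≠ μ_2 (two-sample pooled-variance t-test, two-sided).
s_p² = [(14−1)·14² + (11−1)·16.1²]/(14+11−2) = 223.483
t = (128 − 126)/√[223.483·(1/14 + 1/11)] = 0.332
df = n₁ + n₂ − 2 = 23
Two-sided p-value ≈ 0.743
Since p ≈ 0.743 > α = 0.1, fail to reject H0; the evidence is not statistically significant.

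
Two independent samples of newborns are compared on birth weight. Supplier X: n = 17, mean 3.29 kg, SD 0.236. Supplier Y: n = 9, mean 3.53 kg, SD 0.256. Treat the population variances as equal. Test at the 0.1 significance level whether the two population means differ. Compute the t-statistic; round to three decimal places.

Let group 1 = supplier X, group 2 = supplier Y. H0: μ_1 = μ_2; H1: μ_1 ≠ μ_2 (two-sample pooled-variance t-test, two-sided).
s_p² = [(17−1)·0.236² + (9−1)·0.256²]/(17+9−2) = 0.058976
t = (3.29 − 3.53)/√[0.058976·(1/17 + 1/9)] = -2.397
df = n₁ + n₂ − 2 = 24
Two-sided p-value ≈ 0.025
Since p ≈ 0.025 < α = 0.1, reject H0; the data support H1.

-2.397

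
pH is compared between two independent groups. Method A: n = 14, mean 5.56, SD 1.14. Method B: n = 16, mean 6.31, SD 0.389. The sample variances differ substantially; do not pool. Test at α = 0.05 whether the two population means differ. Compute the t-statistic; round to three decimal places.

-2.345

Let group 1 = method A, group 2 = method B. H0: μ_1 = μ_2; H1: μ_1 ≠ μ_2 (Welch's two-sample t-test, two-sided).
t = (x̄_1 − x̄_2)/√(s_1²/n_1 + s_2²/n_2) = (5.56 − 6.31)/√(1.14²/14 + 0.389²/16) = -2.345
Welch–Satterthwaite df ≈ 15.64
Two-sided p-value ≈ 0.033
Since p ≈ 0.033 < α = 0.05, reject H0; the evidence is statistically significant.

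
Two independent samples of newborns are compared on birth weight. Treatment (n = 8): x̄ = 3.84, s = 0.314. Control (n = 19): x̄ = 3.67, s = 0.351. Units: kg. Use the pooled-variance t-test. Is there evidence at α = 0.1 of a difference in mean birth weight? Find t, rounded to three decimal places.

1.183

Let group 1 = treatment, group 2 = control. H0: μ_1 = μ_2; H1: μ_1 ≠ μ_2 (two-sample pooled-variance t-test, two-sided).
s_p² = [(8−1)·0.314² + (19−1)·0.351²]/(8+19−2) = 0.116312
t = (3.84 − 3.67)/√[0.116312·(1/8 + 1/19)] = 1.183
df = n₁ + n₂ − 2 = 25
Two-sided p-value ≈ 0.2481
Since p ≈ 0.2481 > α = 0.1, fail to reject H0; the data do not provide sufficient evidence against H0.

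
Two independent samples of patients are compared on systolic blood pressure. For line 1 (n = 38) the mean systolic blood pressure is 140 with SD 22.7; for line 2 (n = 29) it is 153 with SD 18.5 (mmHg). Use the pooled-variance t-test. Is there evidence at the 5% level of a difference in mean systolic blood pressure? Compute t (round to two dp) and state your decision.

Let group 1 = line 1, group 2 = line 2. H0: μ_1 = μ_2; H1: μ_1 ≠ μ_2 (two-sample pooled-variance t-test, two-sided).
s_p² = [(38−1)·22.7² + (29−1)·18.5²]/(38+29−2) = 440.75
t = (140 − 153)/√[440.75·(1/38 + 1/29)] = -2.51
df = n₁ + n₂ − 2 = 65
Two-sided p-value ≈ 0.015
Since p ≈ 0.015 < α = 0.05, reject H0; the evidence is statistically significant.

t = -2.51; reject H0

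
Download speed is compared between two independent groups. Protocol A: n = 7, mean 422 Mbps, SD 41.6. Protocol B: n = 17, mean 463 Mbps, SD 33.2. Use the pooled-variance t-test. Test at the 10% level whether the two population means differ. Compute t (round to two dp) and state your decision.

Let group 1 = protocol A, group 2 = protocol B. H0: μ_1 = μ_2; H1: μ_1 ≠ μ_2 (two-sample pooled-variance t-test, two-sided).
s_p² = [(7−1)·41.6² + (17−1)·33.2²]/(7+17−2) = 1273.6
t = (422 − 463)/√[1273.6·(1/7 + 1/17)] = -2.56
df = n₁ + n₂ − 2 = 22
Two-sided p-value ≈ 0.0179
Since p ≈ 0.0179 < α = 0.1, reject H0; the evidence is statistically significant.

t = -2.56; reject H0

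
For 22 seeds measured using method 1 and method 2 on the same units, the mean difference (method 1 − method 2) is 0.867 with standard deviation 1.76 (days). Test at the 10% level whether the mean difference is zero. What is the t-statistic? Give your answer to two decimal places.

2.31

H0: μ_d = 0; H1: μ_d ≠ 0 (paired t-test on the differences, two-sided).
t = d̄/(s_d/√n) = 0.867/(1.76/√22) = 2.31
df = n − 1 = 21
Two-sided p-value ≈ 0.031
Since p ≈ 0.031 < α = 0.1, reject H0; the data support H1.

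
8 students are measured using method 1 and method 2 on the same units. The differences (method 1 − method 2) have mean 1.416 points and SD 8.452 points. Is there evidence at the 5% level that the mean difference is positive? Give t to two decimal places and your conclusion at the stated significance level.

H0: μ_d = 0; H1: μ_d > 0 (paired t-test on the differences, right-tailed).
t = d̄/(s_d/√n) = 1.416/(8.452/√8) = 0.47
df = n − 1 = 7
p-value = P(T ≥ 0.47) ≈ 0.325
Since p ≈ 0.325 > α = 0.05, fail to reject H0; the data do not provide sufficient evidence against H0.

t = 0.47; fail to reject H0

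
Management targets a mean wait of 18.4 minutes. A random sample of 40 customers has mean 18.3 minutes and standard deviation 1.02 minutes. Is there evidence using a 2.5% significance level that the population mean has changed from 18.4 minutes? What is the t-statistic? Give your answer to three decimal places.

-0.620

H0: μ = 18.4; H1: μ ≠ 18.4 (one-sample t-test, two-sided).
t = (x̄ − μ₀)/(s/√n) = (18.3 − 18.4)/(1.02/√40) = -0.620
df = n − 1 = 39
Two-sided p-value ≈ 0.539
Since p ≈ 0.539 > α = 0.025, fail to reject H0; the evidence is not statistically significant.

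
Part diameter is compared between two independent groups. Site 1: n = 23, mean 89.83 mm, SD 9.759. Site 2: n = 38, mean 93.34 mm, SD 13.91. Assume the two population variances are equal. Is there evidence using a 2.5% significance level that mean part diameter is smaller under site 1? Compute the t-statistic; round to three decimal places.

-1.061

Let group 1 = site 1, group 2 = site 2. H0: μ_1 = μ_2; H1: μ_1 < μ_2 (two-sample pooled-variance t-test, left-tailed).
s_p² = [(23−1)·9.759² + (38−1)·13.91²]/(23+38−2) = 156.852
t = (89.83 − 93.34)/√[156.852·(1/23 + 1/38)] = -1.061
df = n₁ + n₂ − 2 = 59
p-value = P(T ≤ -1.061) ≈ 0.147
Since p ≈ 0.147 > α = 0.025, fail to reject H0; the evidence is not statistically significant.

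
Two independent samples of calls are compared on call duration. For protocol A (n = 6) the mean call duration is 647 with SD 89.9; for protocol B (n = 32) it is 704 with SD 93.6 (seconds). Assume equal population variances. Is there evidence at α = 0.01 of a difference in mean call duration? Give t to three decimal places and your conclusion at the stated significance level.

t = -1.376; fail to reject H0

Let group 1 = protocol A, group 2 = protocol B. H0: μ_1 = μ_2; H1: μ_1 ≠ μ_2 (two-sample pooled-variance t-test, two-sided).
s_p² = [(6−1)·89.9² + (32−1)·93.6²]/(6+32−2) = 8666.66
t = (647 − 704)/√[8666.66·(1/6 + 1/32)] = -1.376
df = n₁ + n₂ − 2 = 36
Two-sided p-value ≈ 0.177
Since p ≈ 0.177 > α = 0.01, fail to reject H0; the evidence is not statistically significant.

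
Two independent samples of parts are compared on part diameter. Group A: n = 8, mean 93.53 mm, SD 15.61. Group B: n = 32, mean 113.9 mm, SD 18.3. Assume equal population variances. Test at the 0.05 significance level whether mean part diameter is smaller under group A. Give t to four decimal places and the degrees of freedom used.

t = -2.8894, df = 38

Let group 1 = group A, group 2 = group B. H0: μ_1 = μ_2; H1: μ_1 < μ_2 (two-sample pooled-variance t-test, left-tailed).
s_p² = [(8−1)·15.61² + (32−1)·18.3²]/(8+32−2) = 318.087
t = (93.53 − 113.9)/√[318.087·(1/8 + 1/32)] = -2.8894
df = n₁ + n₂ − 2 = 38
p-value = P(T ≤ -2.8894) ≈ 0.0032
Since p ≈ 0.0032 < α = 0.05, reject H0; the data support H1.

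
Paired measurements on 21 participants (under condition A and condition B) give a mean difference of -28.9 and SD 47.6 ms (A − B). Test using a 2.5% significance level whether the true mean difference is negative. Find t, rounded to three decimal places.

-2.782

H0: μ_d = 0; H1: μ_d < 0 (paired t-test on the differences, left-tailed).
t = d̄/(s_d/√n) = -28.9/(47.6/√21) = -2.782
df = n − 1 = 20
p-value = P(T ≤ -2.782) ≈ 0.006
Since p ≈ 0.006 < α = 0.025, reject H0; the evidence is statistically significant.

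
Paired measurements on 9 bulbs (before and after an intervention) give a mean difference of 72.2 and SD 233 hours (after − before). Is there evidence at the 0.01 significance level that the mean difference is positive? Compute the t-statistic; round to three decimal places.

0.930

H0: μ_d = 0; H1: μ_d > 0 (paired t-test on the differences, right-tailed).
t = d̄/(s_d/√n) = 72.2/(233/√9) = 0.930
df = n − 1 = 8
p-value = P(T ≥ 0.930) ≈ 0.1899
Since p ≈ 0.1899 > α = 0.01, fail to reject H0; the data do not provide sufficient evidence against H0.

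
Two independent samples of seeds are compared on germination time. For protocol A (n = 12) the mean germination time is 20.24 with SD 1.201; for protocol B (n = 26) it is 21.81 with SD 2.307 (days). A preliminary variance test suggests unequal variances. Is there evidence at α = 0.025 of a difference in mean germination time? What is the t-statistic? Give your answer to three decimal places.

Let group 1 = protocol A, group 2 = protocol B. H0: μ_1 = μ_2; H1: μ_1 ≠ μ_2 (Welch's two-sample t-test, two-sided).
t = (x̄_1 − x̄_2)/√(s_1²/n_1 + s_2²/n_2) = (20.24 − 21.81)/√(1.201²/12 + 2.307²/26) = -2.754
Welch–Satterthwaite df ≈ 35.31
Two-sided p-value ≈ 0.009
Since p ≈ 0.009 < α = 0.025, reject H0; the evidence is statistically significant.

-2.754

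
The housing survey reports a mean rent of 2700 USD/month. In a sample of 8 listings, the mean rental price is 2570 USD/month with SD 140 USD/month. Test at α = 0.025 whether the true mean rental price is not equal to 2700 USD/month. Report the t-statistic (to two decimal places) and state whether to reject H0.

H0: μ = 2700; H1: μ ≠ 2700 (one-sample t-test, two-sided).
t = (x̄ − μ₀)/(s/√n) = (2570 − 2700)/(140/√8) = -2.63
df = n − 1 = 7
Two-sided p-value ≈ 0.0341
Since p ≈ 0.0341 > α = 0.025, fail to reject H0; the evidence is not statistically significant.

t = -2.63; fail to reject H0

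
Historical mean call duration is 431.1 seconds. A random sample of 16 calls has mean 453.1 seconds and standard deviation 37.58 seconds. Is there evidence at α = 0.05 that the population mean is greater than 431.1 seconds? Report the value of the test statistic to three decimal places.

2.342

H0: μ = 431.1; H1: μ > 431.1 (one-sample t-test, right-tailed).
t = (x̄ − μ₀)/(s/√n) = (453.1 − 431.1)/(37.58/√16) = 2.342
df = n − 1 = 15
p-value = P(T ≥ 2.342) ≈ 0.017
Since p ≈ 0.017 < α = 0.05, reject H0; the evidence is statistically significant.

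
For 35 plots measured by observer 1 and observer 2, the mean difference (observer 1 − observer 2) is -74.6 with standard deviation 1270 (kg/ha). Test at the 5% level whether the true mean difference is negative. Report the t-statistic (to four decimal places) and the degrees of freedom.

H0: μ_d = 0; H1: μ_d < 0 (paired t-test on the differences, left-tailed).
t = d̄/(s_d/√n) = -74.6/(1270/√35) = -0.3475
df = n − 1 = 34
p-value = P(T ≤ -0.3475) ≈ 0.365
Since p ≈ 0.365 > α = 0.05, fail to reject H0; the evidence is not statistically significant.

t = -0.3475, df = 34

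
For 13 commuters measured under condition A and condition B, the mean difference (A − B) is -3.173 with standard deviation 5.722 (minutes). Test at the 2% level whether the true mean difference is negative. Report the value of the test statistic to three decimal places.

-1.999

H0: μ_d = 0; H1: μ_d < 0 (paired t-test on the differences, left-tailed).
t = d̄/(s_d/√n) = -3.173/(5.722/√13) = -1.999
df = n − 1 = 12
p-value = P(T ≤ -1.999) ≈ 0.0344
Since p ≈ 0.0344 > α = 0.02, fail to reject H0; the evidence is not statistically significant.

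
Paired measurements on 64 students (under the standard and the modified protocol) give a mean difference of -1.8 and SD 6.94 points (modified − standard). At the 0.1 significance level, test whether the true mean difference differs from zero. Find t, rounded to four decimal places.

H0: μ_d = 0; H1: μ_d ≠ 0 (paired t-test on the differences, two-sided).
t = d̄/(s_d/√n) = -1.8/(6.94/√64) = -2.0749
df = n − 1 = 63
Two-sided p-value ≈ 0.042
Since p ≈ 0.042 < α = 0.1, reject H0; the data support H1.

-2.0749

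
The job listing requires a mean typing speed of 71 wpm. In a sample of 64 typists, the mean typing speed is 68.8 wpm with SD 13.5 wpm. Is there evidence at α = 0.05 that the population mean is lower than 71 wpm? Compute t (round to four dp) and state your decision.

t = -1.3037; fail to reject H0

H0: μ = 71; H1: μ < 71 (one-sample t-test, left-tailed).
t = (x̄ − μ₀)/(s/√n) = (68.8 − 71)/(13.5/√64) = -1.3037
df = n − 1 = 63
p-value = P(T ≤ -1.3037) ≈ 0.0985
Since p ≈ 0.0985 > α = 0.05, fail to reject H0; the evidence is not statistically significant.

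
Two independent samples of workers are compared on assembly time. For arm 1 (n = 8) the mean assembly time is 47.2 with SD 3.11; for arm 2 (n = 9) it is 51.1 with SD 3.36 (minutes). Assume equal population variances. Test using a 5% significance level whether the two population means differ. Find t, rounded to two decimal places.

Let group 1 = arm 1, group 2 = arm 2. H0: μ_1 = μ_2; H1: μ_1 ≠ μ_2 (two-sample pooled-variance t-test, two-sided).
s_p² = [(8−1)·3.11² + (9−1)·3.36²]/(8+9−2) = 10.5348
t = (47.2 − 51.1)/√[10.5348·(1/8 + 1/9)] = -2.47
df = n₁ + n₂ − 2 = 15
Two-sided p-value ≈ 0.0259
Since p ≈ 0.0259 < α = 0.05, reject H0; the evidence is statistically significant.

-2.47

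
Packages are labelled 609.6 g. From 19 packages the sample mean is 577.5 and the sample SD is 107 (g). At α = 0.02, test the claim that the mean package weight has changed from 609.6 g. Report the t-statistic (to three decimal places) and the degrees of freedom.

H0: μ = 609.6; H1: μ ≠ 609.6 (one-sample t-test, two-sided).
t = (x̄ − μ₀)/(s/√n) = (577.5 − 609.6)/(107/√19) = -1.308
df = n − 1 = 18
Two-sided p-value ≈ 0.207
Since p ≈ 0.207 > α = 0.02, fail to reject H0; the data do not provide sufficient evidence against H0.

t = -1.308, df = 18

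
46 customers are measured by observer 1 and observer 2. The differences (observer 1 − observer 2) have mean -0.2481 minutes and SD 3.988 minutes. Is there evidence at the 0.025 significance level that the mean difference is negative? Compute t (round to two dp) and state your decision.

t = -0.42; fail to reject H0

H0: μ_d = 0; H1: μ_d < 0 (paired t-test on the differences, left-tailed).
t = d̄/(s_d/√n) = -0.2481/(3.988/√46) = -0.42
df = n − 1 = 45
p-value = P(T ≤ -0.42) ≈ 0.3375
Since p ≈ 0.3375 > α = 0.025, fail to reject H0; the evidence is not statistically significant.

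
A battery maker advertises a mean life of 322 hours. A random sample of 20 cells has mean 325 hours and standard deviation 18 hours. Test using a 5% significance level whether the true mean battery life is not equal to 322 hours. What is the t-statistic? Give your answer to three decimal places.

H0: μ = 322; H1: μ ≠ 322 (one-sample t-test, two-sided).
t = (x̄ − μ₀)/(s/√n) = (325 − 322)/(18/√20) = 0.745
df = n − 1 = 19
Two-sided p-value ≈ 0.465
Since p ≈ 0.465 > α = 0.05, fail to reject H0; the evidence is not statistically significant.

0.745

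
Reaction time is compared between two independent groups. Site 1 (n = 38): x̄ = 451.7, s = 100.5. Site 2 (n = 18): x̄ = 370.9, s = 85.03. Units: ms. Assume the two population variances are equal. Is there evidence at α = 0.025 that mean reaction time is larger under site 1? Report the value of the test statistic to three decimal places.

2.945

Let group 1 = site 1, group 2 = site 2. H0: μ_1 = μ_2; H1: μ_1 > μ_2 (two-sample pooled-variance t-test, right-tailed).
s_p² = [(38−1)·100.5² + (18−1)·85.03²]/(38+18−2) = 9196.68
t = (451.7 − 370.9)/√[9196.68·(1/38 + 1/18)] = 2.945
df = n₁ + n₂ − 2 = 54
p-value = P(T ≥ 2.945) ≈ 0.0024
Since p ≈ 0.0024 < α = 0.025, reject H0; the evidence is statistically significant.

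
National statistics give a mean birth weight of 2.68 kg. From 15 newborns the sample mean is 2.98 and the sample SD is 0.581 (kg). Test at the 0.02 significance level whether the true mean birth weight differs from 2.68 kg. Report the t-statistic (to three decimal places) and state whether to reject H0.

t = 2.000; fail to reject H0

H0: μ = 2.68; H1: μ ≠ 2.68 (one-sample t-test, two-sided).
t = (x̄ − μ₀)/(s/√n) = (2.98 − 2.68)/(0.581/√15) = 2.000
df = n − 1 = 14
Two-sided p-value ≈ 0.0653
Since p ≈ 0.0653 > α = 0.02, fail to reject H0; the evidence is not statistically significant.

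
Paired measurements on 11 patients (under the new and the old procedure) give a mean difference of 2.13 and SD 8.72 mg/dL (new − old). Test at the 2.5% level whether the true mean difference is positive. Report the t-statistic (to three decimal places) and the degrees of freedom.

t = 0.810, df = 10

H0: μ_d = 0; H1: μ_d > 0 (paired t-test on the differences, right-tailed).
t = d̄/(s_d/√n) = 2.13/(8.72/√11) = 0.810
df = n − 1 = 10
p-value = P(T ≥ 0.810) ≈ 0.2184
Since p ≈ 0.2184 > α = 0.025, fail to reject H0; the data do not provide sufficient evidence against H0.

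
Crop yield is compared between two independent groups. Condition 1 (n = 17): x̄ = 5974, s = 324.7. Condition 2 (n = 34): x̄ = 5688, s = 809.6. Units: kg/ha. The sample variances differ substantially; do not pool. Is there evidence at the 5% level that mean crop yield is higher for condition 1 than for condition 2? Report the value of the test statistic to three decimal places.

Let group 1 = condition 1, group 2 = condition 2. H0: μ_1 = μ_2; H1: μ_1 > μ_2 (Welch's two-sample t-test, right-tailed).
t = (x̄_1 − x̄_2)/√(s_1²/n_1 + s_2²/n_2) = (5974 − 5688)/√(324.7²/17 + 809.6²/34) = 1.792
Welch–Satterthwaite df ≈ 47.51
p-value = P(T ≥ 1.792) ≈ 0.0398
Since p ≈ 0.0398 < α = 0.05, reject H0; the data support H1.

1.792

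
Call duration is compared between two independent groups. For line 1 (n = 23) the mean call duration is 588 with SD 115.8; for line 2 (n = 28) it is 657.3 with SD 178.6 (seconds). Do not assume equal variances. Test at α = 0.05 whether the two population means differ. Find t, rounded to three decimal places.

Let group 1 = line 1, group 2 = line 2. H0: μ_1 = μ_2; H1: μ_1 ≠ μ_2 (Welch's two-sample t-test, two-sided).
t = (x̄_1 − x̄_2)/√(s_1²/n_1 + s_2²/n_2) = (588 − 657.3)/√(115.8²/23 + 178.6²/28) = -1.670
Welch–Satterthwaite df ≈ 46.70
Two-sided p-value ≈ 0.1016
Since p ≈ 0.1016 > α = 0.05, fail to reject H0; the data do not provide sufficient evidence against H0.

-1.670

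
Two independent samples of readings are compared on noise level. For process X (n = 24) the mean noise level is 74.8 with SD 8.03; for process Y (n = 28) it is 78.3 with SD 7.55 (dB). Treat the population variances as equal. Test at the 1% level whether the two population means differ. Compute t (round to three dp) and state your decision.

t = -1.618; fail to reject H0

Let group 1 = process X, group 2 = process Y. H0: μ_1 = μ_2; H1: μ_1 ≠ μ_2 (two-sample pooled-variance t-test, two-sided).
s_p² = [(24−1)·8.03² + (28−1)·7.55²]/(24+28−2) = 60.4426
t = (74.8 − 78.3)/√[60.4426·(1/24 + 1/28)] = -1.618
df = n₁ + n₂ − 2 = 50
Two-sided p-value ≈ 0.1119
Since p ≈ 0.1119 > α = 0.01, fail to reject H0; the evidence is not statistically significant.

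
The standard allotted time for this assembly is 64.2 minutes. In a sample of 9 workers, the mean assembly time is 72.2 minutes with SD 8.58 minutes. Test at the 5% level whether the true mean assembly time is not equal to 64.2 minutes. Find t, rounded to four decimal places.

H0: μ = 64.2; H1: μ ≠ 64.2 (one-sample t-test, two-sided).
t = (x̄ − μ₀)/(s/√n) = (72.2 − 64.2)/(8.58/√9) = 2.7972
df = n − 1 = 8
Two-sided p-value ≈ 0.023
Since p ≈ 0.023 < α = 0.05, reject H0; the data support H1.

2.7972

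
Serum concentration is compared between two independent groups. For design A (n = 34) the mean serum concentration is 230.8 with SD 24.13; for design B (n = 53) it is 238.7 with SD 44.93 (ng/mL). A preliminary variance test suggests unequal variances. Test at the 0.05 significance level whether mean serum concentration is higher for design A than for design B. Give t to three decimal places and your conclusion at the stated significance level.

t = -1.063; fail to reject H0

Let group 1 = design A, group 2 = design B. H0: μ_1 = μ_2; H1: μ_1 > μ_2 (Welch's two-sample t-test, right-tailed).
t = (x̄_1 − x̄_2)/√(s_1²/n_1 + s_2²/n_2) = (230.8 − 238.7)/√(24.13²/34 + 44.93²/53) = -1.063
Welch–Satterthwaite df ≈ 82.87
p-value = P(T ≥ -1.063) ≈ 0.855
Since p ≈ 0.855 > α = 0.05, fail to reject H0; the evidence is not statistically significant.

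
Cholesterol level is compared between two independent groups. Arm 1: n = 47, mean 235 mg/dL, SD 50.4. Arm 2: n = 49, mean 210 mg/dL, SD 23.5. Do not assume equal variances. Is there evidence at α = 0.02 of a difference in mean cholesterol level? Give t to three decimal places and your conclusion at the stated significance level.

t = 3.093; reject H0

Let group 1 = arm 1, group 2 = arm 2. H0: μ_1 = μ_2; H1: μ_1 ≠ μ_2 (Welch's two-sample t-test, two-sided).
t = (x̄_1 − x̄_2)/√(s_1²/n_1 + s_2²/n_2) = (235 − 210)/√(50.4²/47 + 23.5²/49) = 3.093
Welch–Satterthwaite df ≈ 64.50
Two-sided p-value ≈ 0.0029
Since p ≈ 0.0029 < α = 0.02, reject H0; the evidence is statistically significant.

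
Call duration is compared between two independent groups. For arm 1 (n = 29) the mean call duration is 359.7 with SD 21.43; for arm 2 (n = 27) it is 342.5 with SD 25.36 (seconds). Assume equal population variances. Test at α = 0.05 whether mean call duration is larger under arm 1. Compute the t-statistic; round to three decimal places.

2.748

Let group 1 = arm 1, group 2 = arm 2. H0: μ_1 = μ_2; H1: μ_1 > μ_2 (two-sample pooled-variance t-test, right-tailed).
s_p² = [(29−1)·21.43² + (27−1)·25.36²]/(29+27−2) = 547.782
t = (359.7 − 342.5)/√[547.782·(1/29 + 1/27)] = 2.748
df = n₁ + n₂ − 2 = 54
p-value = P(T ≥ 2.748) ≈ 0.0041
Since p ≈ 0.0041 < α = 0.05, reject H0; the data support H1.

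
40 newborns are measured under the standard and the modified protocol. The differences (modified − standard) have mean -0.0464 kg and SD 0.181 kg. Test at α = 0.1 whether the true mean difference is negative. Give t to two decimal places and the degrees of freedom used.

H0: μ_d = 0; H1: μ_d < 0 (paired t-test on the differences, left-tailed).
t = d̄/(s_d/√n) = -0.0464/(0.181/√40) = -1.62
df = n − 1 = 39
p-value = P(T ≤ -1.62) ≈ 0.0565
Since p ≈ 0.0565 < α = 0.1, reject H0; the data support H1.

t = -1.62, df = 39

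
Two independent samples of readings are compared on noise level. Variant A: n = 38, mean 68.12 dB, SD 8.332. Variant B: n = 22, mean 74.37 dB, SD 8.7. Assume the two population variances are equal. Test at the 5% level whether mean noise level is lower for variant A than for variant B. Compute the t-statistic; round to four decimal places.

-2.7553

Let group 1 = variant A, group 2 = variant B. H0: μ_1 = μ_2; H1: μ_1 < μ_2 (two-sample pooled-variance t-test, left-tailed).
s_p² = [(38−1)·8.332² + (22−1)·8.7²]/(38+22−2) = 71.6916
t = (68.12 − 74.37)/√[71.6916·(1/38 + 1/22)] = -2.7553
df = n₁ + n₂ − 2 = 58
p-value = P(T ≤ -2.7553) ≈ 0.004
Since p ≈ 0.004 < α = 0.05, reject H0; the data support H1.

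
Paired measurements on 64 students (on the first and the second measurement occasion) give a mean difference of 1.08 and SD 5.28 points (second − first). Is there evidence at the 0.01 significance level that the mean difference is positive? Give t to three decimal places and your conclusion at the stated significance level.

t = 1.636; fail to reject H0

H0: μ_d = 0; H1: μ_d > 0 (paired t-test on the differences, right-tailed).
t = d̄/(s_d/√n) = 1.08/(5.28/√64) = 1.636
df = n − 1 = 63
p-value = P(T ≥ 1.636) ≈ 0.0534
Since p ≈ 0.0534 > α = 0.01, fail to reject H0; the evidence is not statistically significant.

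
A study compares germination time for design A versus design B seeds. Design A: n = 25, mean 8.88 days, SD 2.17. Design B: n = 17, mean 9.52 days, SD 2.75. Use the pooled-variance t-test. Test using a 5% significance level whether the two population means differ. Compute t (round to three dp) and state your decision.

Let group 1 = design A, group 2 = design B. H0: μ_1 = μ_2; H1: μ_1 ≠ μ_2 (two-sample pooled-variance t-test, two-sided).
s_p² = [(25−1)·2.17² + (17−1)·2.75²]/(25+17−2) = 5.85034
t = (8.88 − 9.52)/√[5.85034·(1/25 + 1/17)] = -0.842
df = n₁ + n₂ − 2 = 40
Two-sided p-value ≈ 0.405
Since p ≈ 0.405 > α = 0.05, fail to reject H0; the evidence is not statistically significant.

t = -0.842; fail to reject H0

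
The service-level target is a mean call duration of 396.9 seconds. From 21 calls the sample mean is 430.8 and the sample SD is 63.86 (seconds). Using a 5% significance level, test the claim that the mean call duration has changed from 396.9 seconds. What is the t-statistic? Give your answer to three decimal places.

H0: μ = 396.9; H1: μ ≠ 396.9 (one-sample t-test, two-sided).
t = (x̄ − μ₀)/(s/√n) = (430.8 − 396.9)/(63.86/√21) = 2.433
df = n − 1 = 20
Two-sided p-value ≈ 0.025
Since p ≈ 0.025 < α = 0.05, reject H0; the evidence is statistically significant.

2.433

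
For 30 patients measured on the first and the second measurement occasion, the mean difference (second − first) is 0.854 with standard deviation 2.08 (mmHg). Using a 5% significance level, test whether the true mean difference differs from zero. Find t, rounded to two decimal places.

2.25

H0: μ_d = 0; H1: μ_d ≠ 0 (paired t-test on the differences, two-sided).
t = d̄/(s_d/√n) = 0.854/(2.08/√30) = 2.25
df = n − 1 = 29
Two-sided p-value ≈ 0.0323
Since p ≈ 0.0323 < α = 0.05, reject H0; the data support H1.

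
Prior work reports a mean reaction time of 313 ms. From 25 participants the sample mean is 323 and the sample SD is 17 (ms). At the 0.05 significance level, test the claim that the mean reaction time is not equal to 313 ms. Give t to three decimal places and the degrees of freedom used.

t = 2.941, df = 24

H0: μ = 313; H1: μ ≠ 313 (one-sample t-test, two-sided).
t = (x̄ − μ₀)/(s/√n) = (323 − 313)/(17/√25) = 2.941
df = n − 1 = 24
Two-sided p-value ≈ 0.007
Since p ≈ 0.007 < α = 0.05, reject H0; the data support H1.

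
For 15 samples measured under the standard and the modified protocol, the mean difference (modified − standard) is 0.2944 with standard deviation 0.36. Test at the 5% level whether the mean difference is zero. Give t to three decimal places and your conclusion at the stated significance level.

H0: μ_d = 0; H1: μ_d ≠ 0 (paired t-test on the differences, two-sided).
t = d̄/(s_d/√n) = 0.2944/(0.36/√15) = 3.167
df = n − 1 = 14
Two-sided p-value ≈ 0.0069
Since p ≈ 0.0069 < α = 0.05, reject H0; the evidence is statistically significant.

t = 3.167; reject H0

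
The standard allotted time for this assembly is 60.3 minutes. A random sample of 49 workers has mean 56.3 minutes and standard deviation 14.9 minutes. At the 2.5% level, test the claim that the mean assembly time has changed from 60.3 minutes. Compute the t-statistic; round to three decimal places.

-1.879

H0: μ = 60.3; H1: μ ≠ 60.3 (one-sample t-test, two-sided).
t = (x̄ − μ₀)/(s/√n) = (56.3 − 60.3)/(14.9/√49) = -1.879
df = n − 1 = 48
Two-sided p-value ≈ 0.066
Since p ≈ 0.066 > α = 0.025, fail to reject H0; the data do not provide sufficient evidence against H0.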